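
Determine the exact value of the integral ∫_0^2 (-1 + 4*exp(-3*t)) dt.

-2/3 - 4*exp(-6)/3

An antiderivative is F(t) = -t - 4*exp(-3*t)/3.
Then F(2) - F(0) = (-2 - 4*exp(-6)/3) - (-4/3) = -2/3 - 4*exp(-6)/3.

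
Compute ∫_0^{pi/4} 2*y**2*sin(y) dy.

Integrate by parts twice (u = y^2, dv = 2*sin(y) dy).
An antiderivative is F(y) = -2*y**2*cos(y) + 4*y*sin(y) + 4*cos(y).
Then F(pi/4) - F(0) = (sqrt(2)*(-pi**2 + 8*pi + 32)/16) - (4) = -4 - sqrt(2)*pi**2/16 + sqrt(2)*pi/2 + 2*sqrt(2).

-4 - sqrt(2)*pi**2/16 + sqrt(2)*pi/2 + 2*sqrt(2)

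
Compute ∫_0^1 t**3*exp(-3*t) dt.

2/27 - 26*exp(-3)/27

Integrate by parts 3 times (u = t^3, dv = exp(-3*t) dt).
An antiderivative is F(t) = (-9*t**3 - 9*t**2 - 6*t - 2)*exp(-3*t)/27.
Then F(1) - F(0) = (-26*exp(-3)/27) - (-2/27) = 2/27 - 26*exp(-3)/27.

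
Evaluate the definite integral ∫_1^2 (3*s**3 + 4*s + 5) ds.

By the power rule, an antiderivative is F(s) = 3*s**4/4 + 2*s**2 + 5*s.
Then F(2) - F(1) = (30) - (31/4) = 89/4.

89/4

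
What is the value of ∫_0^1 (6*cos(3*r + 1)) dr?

-2*sin(1) + 2*sin(4)

Let u = 3*r + 1, so du = 3 dr. When r = 0, u = 1; when r = 1, u = 4.
The integral becomes 2·∫ cos(u) du from 1 to 4, with antiderivative 2*sin(u).
Back in r: F(r) = 2*sin(3*r + 1).
Then F(1) - F(0) = (2*sin(4)) - (2*sin(1)) = -2*sin(1) + 2*sin(4).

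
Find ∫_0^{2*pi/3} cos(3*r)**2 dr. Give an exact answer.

Use the identity cos^2(3*r) = (1 + cos(6*r))/2.
An antiderivative is F(r) = r/2 + sin(6*r)/12.
Then F(2*pi/3) - F(0) = (pi/3) - (0) = pi/3.

pi/3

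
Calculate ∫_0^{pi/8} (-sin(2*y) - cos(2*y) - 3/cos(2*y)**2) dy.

-2

An antiderivative is F(y) = -sin(2*y)/2 + cos(2*y)/2 - 3*tan(2*y)/2.
Then F(pi/8) - F(0) = (-3/2) - (1/2) = -2.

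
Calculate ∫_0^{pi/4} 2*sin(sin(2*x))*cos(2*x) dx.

Let u = sin(2*x), so du = 2*cos(2*x) dx. When x = 0, u = 0; when x = pi/4, u = 1.
The integral becomes ∫ sin(u) du from 0 to 1, with antiderivative -cos(u).
Back in x: F(x) = -cos(sin(2*x)).
Then F(pi/4) - F(0) = (-cos(1)) - (-1) = 1 - cos(1).

1 - cos(1)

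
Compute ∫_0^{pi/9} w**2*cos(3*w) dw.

-sqrt(3)/27 + sqrt(3)*pi**2/486 + pi/81

Integrate by parts twice (u = w^2, dv = cos(3*w) dw).
An antiderivative is F(w) = w**2*sin(3*w)/3 + 2*w*cos(3*w)/9 - 2*sin(3*w)/27.
Then F(pi/9) - F(0) = (-sqrt(3)/27 + sqrt(3)*pi**2/486 + pi/81) - (0) = -sqrt(3)/27 + sqrt(3)*pi**2/486 + pi/81.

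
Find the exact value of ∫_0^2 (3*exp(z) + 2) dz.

1 + 3*exp(2)

An antiderivative is F(z) = 2*z + 3*exp(z).
Then F(2) - F(0) = (4 + 3*exp(2)) - (3) = 1 + 3*exp(2).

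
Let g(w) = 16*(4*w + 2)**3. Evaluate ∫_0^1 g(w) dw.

Let u = 4*w + 2, so du = 4 dw. When w = 0, u = 2; when w = 1, u = 6.
The integral becomes 4·∫ u**3 du from 2 to 6, with antiderivative u**4.
Back in w: F(w) = (4*w + 2)**4.
Then F(1) - F(0) = (1296) - (16) = 1280.

1280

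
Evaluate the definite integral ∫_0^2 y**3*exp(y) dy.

6 + 2*exp(2)

Integrate by parts 3 times (u = y^3, dv = exp(y) dy).
An antiderivative is F(y) = (y**3 - 3*y**2 + 6*y - 6)*exp(y).
Then F(2) - F(0) = (2*exp(2)) - (-6) = 6 + 2*exp(2).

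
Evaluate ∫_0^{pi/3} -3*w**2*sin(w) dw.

-sqrt(3)*pi + pi**2/6 + 3

Integrate by parts twice (u = w^2, dv = -3*sin(w) dw).
An antiderivative is F(w) = 3*w**2*cos(w) - 6*w*sin(w) - 6*cos(w).
Then F(pi/3) - F(0) = (-sqrt(3)*pi - 3 + pi**2/6) - (-6) = -sqrt(3)*pi + pi**2/6 + 3.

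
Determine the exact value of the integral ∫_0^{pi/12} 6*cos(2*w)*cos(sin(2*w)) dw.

3*sin(1/2)

Let u = sin(2*w), so du = 2*cos(2*w) dw. When w = 0, u = 0; when w = pi/12, u = 1/2.
The integral becomes 3·∫ cos(u) du from 0 to 1/2, with antiderivative 3*sin(u).
Back in w: F(w) = 3*sin(sin(2*w)).
Then F(pi/12) - F(0) = (3*sin(1/2)) - (0) = 3*sin(1/2).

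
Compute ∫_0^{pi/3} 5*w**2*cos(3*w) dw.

Integrate by parts twice (u = w^2, dv = 5*cos(3*w) dw).
An antiderivative is F(w) = 5*w**2*sin(3*w)/3 + 10*w*cos(3*w)/9 - 10*sin(3*w)/27.
Then F(pi/3) - F(0) = (-10*pi/27) - (0) = -10*pi/27.

-10*pi/27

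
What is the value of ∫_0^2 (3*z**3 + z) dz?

14

By the power rule, an antiderivative is F(z) = 3*z**4/4 + z**2/2.
Then F(2) - F(0) = (14) - (0) = 14.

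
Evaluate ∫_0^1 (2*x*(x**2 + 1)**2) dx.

Let u = x**2 + 1, so du = 2*x dx. When x = 0, u = 1; when x = 1, u = 2.
The integral becomes ∫ u**2 du from 1 to 2, with antiderivative u**3/3.
Back in x: F(x) = (x**2 + 1)**3/3.
Then F(1) - F(0) = (8/3) - (1/3) = 7/3.

7/3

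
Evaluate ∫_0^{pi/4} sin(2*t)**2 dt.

pi/8

Use the identity sin^2(2*t) = (1 - cos(4*t))/2.
An antiderivative is F(t) = t/2 - sin(4*t)/8.
Then F(pi/4) - F(0) = (pi/8) - (0) = pi/8.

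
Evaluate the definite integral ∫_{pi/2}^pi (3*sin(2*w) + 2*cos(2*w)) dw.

An antiderivative is F(w) = sin(2*w) - 3*cos(2*w)/2.
Then F(pi) - F(pi/2) = (-3/2) - (3/2) = -3.

-3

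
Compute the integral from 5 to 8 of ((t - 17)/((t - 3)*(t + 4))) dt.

-3*log(3) - 2*log(5) + 8*log(2)

Factor the denominator: t**2 + t - 12 = (t + 4)(t - 3).
Partial fractions: (t - 17)/((t - 3)*(t + 4)) = 3/(t + 4) - 2/(t - 3).
An antiderivative is F(t) = -2*log(t - 3) + 3*log(t + 4).
Then F(8) - F(5) = (-2*log(5) + 3*log(3) + 6*log(2)) - (-2*log(2) + 6*log(3)) = -3*log(3) - 2*log(5) + 8*log(2).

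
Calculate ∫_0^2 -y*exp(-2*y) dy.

Integrate by parts once (u = y, dv = -exp(-2*y) dy).
An antiderivative is F(y) = (2*y + 1)*exp(-2*y)/4.
Then F(2) - F(0) = (5*exp(-4)/4) - (1/4) = (5 - exp(4))*exp(-4)/4.

(5 - exp(4))*exp(-4)/4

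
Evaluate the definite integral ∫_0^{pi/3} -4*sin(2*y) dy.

-3

An antiderivative is F(y) = 2*cos(2*y).
Then F(pi/3) - F(0) = (-1) - (2) = -3.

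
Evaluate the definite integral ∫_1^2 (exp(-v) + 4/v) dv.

An antiderivative is F(v) = 4*log(v) - exp(-v).
Then F(2) - F(1) = (-exp(-2) + 4*log(2)) - (-exp(-1)) = -exp(-2) + exp(-1) + 4*log(2).

-exp(-2) + exp(-1) + 4*log(2)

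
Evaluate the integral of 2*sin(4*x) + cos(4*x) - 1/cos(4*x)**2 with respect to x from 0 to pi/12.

1/4 - sqrt(3)/8

An antiderivative is F(x) = sin(4*x)/4 - cos(4*x)/2 - tan(4*x)/4.
Then F(pi/12) - F(0) = (-1/4 - sqrt(3)/8) - (-1/2) = 1/4 - sqrt(3)/8.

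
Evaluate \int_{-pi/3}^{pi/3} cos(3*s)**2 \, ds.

pi/3

Use the identity cos^2(3*s) = (1 + cos(6*s))/2.
An antiderivative is F(s) = s/2 + sin(6*s)/12.
Then F(pi/3) - F(-pi/3) = (pi/6) - (-pi/6) = pi/3.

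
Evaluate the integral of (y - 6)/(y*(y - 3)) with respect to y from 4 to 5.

Factor the denominator: y**2 - 3*y = y(y - 3).
Partial fractions: (y - 6)/(y*(y - 3)) = 2/y - 1/(y - 3).
An antiderivative is F(y) = 2*log(y) - log(y - 3).
Then F(5) - F(4) = (log(25/2)) - (log(16)) = log(25/32).

log(25/32)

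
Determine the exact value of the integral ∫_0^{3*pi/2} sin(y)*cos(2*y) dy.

-1/3

Use the identity sin(y)cos(2*y) = [sin(3*y) + sin(-y)]/2.
An antiderivative is F(y) = cos(y)/2 - cos(3*y)/6.
Then F(3*pi/2) - F(0) = (0) - (1/3) = -1/3.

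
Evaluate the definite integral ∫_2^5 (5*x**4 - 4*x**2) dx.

2937

By the power rule, an antiderivative is F(x) = x**5 - 4*x**3/3.
Then F(5) - F(2) = (8875/3) - (64/3) = 2937.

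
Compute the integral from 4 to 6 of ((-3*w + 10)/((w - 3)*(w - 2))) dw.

Factor the denominator: w**2 - 5*w + 6 = (w - 2)(w - 3).
Partial fractions: (-3*w + 10)/((w - 3)*(w - 2)) = -4/(w - 2) + 1/(w - 3).
An antiderivative is F(w) = log(w - 3) - 4*log(w - 2).
Then F(6) - F(4) = (-8*log(2) + log(3)) - (-log(16)) = log(3/16).

log(3/16)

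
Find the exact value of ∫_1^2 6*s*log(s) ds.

-9/2 + 12*log(2)

Integrate by parts once (u = ln s, dv = 6*s ds).
An antiderivative is F(s) = 3*s**2*(2*log(s) - 1)/2.
Then F(2) - F(1) = (-6 + 12*log(2)) - (-3/2) = -9/2 + 12*log(2).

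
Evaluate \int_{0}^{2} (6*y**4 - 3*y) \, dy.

By the power rule, an antiderivative is F(y) = 6*y**5/5 - 3*y**2/2.
Then F(2) - F(0) = (162/5) - (0) = 162/5.

162/5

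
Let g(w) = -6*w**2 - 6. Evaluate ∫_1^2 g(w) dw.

-20

By the power rule, an antiderivative is F(w) = -2*w**3 - 6*w.
Then F(2) - F(1) = (-28) - (-8) = -20.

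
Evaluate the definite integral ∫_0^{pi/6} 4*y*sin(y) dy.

-sqrt(3)*pi/3 + 2

Integrate by parts once (u = y, dv = 4*sin(y) dy).
An antiderivative is F(y) = -4*y*cos(y) + 4*sin(y).
Then F(pi/6) - F(0) = (-sqrt(3)*pi/3 + 2) - (0) = -sqrt(3)*pi/3 + 2.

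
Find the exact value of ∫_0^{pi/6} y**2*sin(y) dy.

Integrate by parts twice (u = y^2, dv = sin(y) dy).
An antiderivative is F(y) = -y**2*cos(y) + 2*y*sin(y) + 2*cos(y).
Then F(pi/6) - F(0) = (-sqrt(3)*pi**2/72 + pi/6 + sqrt(3)) - (2) = -2 - sqrt(3)*pi**2/72 + pi/6 + sqrt(3).

-2 - sqrt(3)*pi**2/72 + pi/6 + sqrt(3)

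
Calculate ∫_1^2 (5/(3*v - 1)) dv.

-5*log(2)/3 + 5*log(5)/3

An antiderivative is F(v) = 5*log(3*v - 1)/3.
Then F(2) - F(1) = (5*log(5)/3) - (5*log(2)/3) = -5*log(2)/3 + 5*log(5)/3.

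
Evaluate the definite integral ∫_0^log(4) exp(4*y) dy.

Let u = exp(y), so du = exp(y) dy. When y = 0, u = 1; when y = log(4), u = 4.
The integral becomes ∫ u**3 du from 1 to 4, with antiderivative u**4/4.
Back in y: F(y) = exp(4*y)/4.
Then F(log(4)) - F(0) = (64) - (1/4) = 255/4.

255/4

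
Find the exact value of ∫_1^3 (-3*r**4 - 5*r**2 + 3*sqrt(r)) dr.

-2858/15 + 6*sqrt(3)

By the power rule, an antiderivative is F(r) = -3*r**5/5 + 2*r**(3/2) - 5*r**3/3.
Then F(3) - F(1) = (-954/5 + 6*sqrt(3)) - (-4/15) = -2858/15 + 6*sqrt(3).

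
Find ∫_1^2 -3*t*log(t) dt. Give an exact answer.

9/4 - log(64)

Integrate by parts once (u = ln t, dv = -3*t dt).
An antiderivative is F(t) = -3*t**2*(2*log(t) - 1)/4.
Then F(2) - F(1) = (3 - log(64)) - (3/4) = 9/4 - log(64).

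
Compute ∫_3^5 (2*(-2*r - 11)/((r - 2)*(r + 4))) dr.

Factor the denominator: r**2 + 2*r - 8 = (r + 4)(r - 2).
Partial fractions: 2*(-2*r - 11)/((r - 2)*(r + 4)) = 1/(r + 4) - 5/(r - 2).
An antiderivative is F(r) = -5*log(r - 2) + log(r + 4).
Then F(5) - F(3) = (-log(27)) - (log(7)) = -3*log(3) - log(7).

-3*log(3) - log(7)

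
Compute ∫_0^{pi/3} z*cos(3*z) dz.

Integrate by parts once (u = z, dv = cos(3*z) dz).
An antiderivative is F(z) = z*sin(3*z)/3 + cos(3*z)/9.
Then F(pi/3) - F(0) = (-1/9) - (1/9) = -2/9.

-2/9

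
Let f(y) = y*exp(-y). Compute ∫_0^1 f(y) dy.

Integrate by parts once (u = y, dv = exp(-y) dy).
An antiderivative is F(y) = (-y - 1)*exp(-y).
Then F(1) - F(0) = (-2*exp(-1)) - (-1) = 1 - 2*exp(-1).

1 - 2*exp(-1)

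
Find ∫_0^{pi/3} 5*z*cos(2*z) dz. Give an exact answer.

Integrate by parts once (u = z, dv = 5*cos(2*z) dz).
An antiderivative is F(z) = 5*z*sin(2*z)/2 + 5*cos(2*z)/4.
Then F(pi/3) - F(0) = (-5/8 + 5*sqrt(3)*pi/12) - (5/4) = -15/8 + 5*sqrt(3)*pi/12.

-15/8 + 5*sqrt(3)*pi/12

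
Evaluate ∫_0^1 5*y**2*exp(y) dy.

Integrate by parts twice (u = y^2, dv = 5*exp(y) dy).
An antiderivative is F(y) = (5*y**2 - 10*y + 10)*exp(y).
Then F(1) - F(0) = (5*E) - (10) = -10 + 5*E.

-10 + 5*E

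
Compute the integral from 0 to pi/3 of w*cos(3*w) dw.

-2/9

Integrate by parts once (u = w, dv = cos(3*w) dw).
An antiderivative is F(w) = w*sin(3*w)/3 + cos(3*w)/9.
Then F(pi/3) - F(0) = (-1/9) - (1/9) = -2/9.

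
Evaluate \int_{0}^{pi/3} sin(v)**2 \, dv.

-sqrt(3)/8 + pi/6

Use the identity sin^2(v) = (1 - cos(2*v))/2.
An antiderivative is F(v) = v/2 - sin(2*v)/4.
Then F(pi/3) - F(0) = (-sqrt(3)/8 + pi/6) - (0) = -sqrt(3)/8 + pi/6.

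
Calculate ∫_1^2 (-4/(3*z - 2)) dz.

-8*log(2)/3

An antiderivative is F(z) = -4*log(3*z - 2)/3.
Then F(2) - F(1) = (-8*log(2)/3) - (0) = -8*log(2)/3.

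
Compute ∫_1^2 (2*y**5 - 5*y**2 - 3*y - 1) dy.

23/6

By the power rule, an antiderivative is F(y) = y**6/3 - 5*y**3/3 - 3*y**2/2 - y.
Then F(2) - F(1) = (0) - (-23/6) = 23/6.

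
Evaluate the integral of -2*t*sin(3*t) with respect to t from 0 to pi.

Integrate by parts once (u = t, dv = -2*sin(3*t) dt).
An antiderivative is F(t) = 2*t*cos(3*t)/3 - 2*sin(3*t)/9.
Then F(pi) - F(0) = (-2*pi/3) - (0) = -2*pi/3.

-2*pi/3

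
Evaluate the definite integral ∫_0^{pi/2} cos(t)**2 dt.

pi/4

Use the identity cos^2(t) = (1 + cos(2*t))/2.
An antiderivative is F(t) = t/2 + sin(2*t)/4.
Then F(pi/2) - F(0) = (pi/4) - (0) = pi/4.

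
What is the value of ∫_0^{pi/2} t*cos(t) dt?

Integrate by parts once (u = t, dv = cos(t) dt).
An antiderivative is F(t) = t*sin(t) + cos(t).
Then F(pi/2) - F(0) = (pi/2) - (1) = -1 + pi/2.

-1 + pi/2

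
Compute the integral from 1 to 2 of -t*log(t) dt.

3/4 - log(4)

Integrate by parts once (u = ln t, dv = -t dt).
An antiderivative is F(t) = -t**2*(2*log(t) - 1)/4.
Then F(2) - F(1) = (1 - log(4)) - (1/4) = 3/4 - log(4).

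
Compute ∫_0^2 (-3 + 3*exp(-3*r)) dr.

-5 - exp(-6)

An antiderivative is F(r) = -3*r - exp(-3*r).
Then F(2) - F(0) = (-6 - exp(-6)) - (-1) = -5 - exp(-6).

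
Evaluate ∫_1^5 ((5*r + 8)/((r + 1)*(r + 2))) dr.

Factor the denominator: r**2 + 3*r + 2 = (r + 2)(r + 1).
Partial fractions: (5*r + 8)/((r + 1)*(r + 2)) = 2/(r + 2) + 3/(r + 1).
An antiderivative is F(r) = 3*log(r + 1) + 2*log(r + 2).
Then F(5) - F(1) = (3*log(2) + 3*log(3) + 2*log(7)) - (log(72)) = log(3) + 2*log(7).

log(3) + 2*log(7)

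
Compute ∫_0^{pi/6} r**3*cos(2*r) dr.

Integrate by parts 3 times (u = r^3, dv = cos(2*r) dr).
An antiderivative is F(r) = r**3*sin(2*r)/2 + 3*r**2*cos(2*r)/4 - 3*r*sin(2*r)/4 - 3*cos(2*r)/8.
Then F(pi/6) - F(0) = (-sqrt(3)*pi/16 - 3/16 + sqrt(3)*pi**3/864 + pi**2/96) - (-3/8) = -sqrt(3)*pi/16 + sqrt(3)*pi**3/864 + pi**2/96 + 3/16.

-sqrt(3)*pi/16 + sqrt(3)*pi**3/864 + pi**2/96 + 3/16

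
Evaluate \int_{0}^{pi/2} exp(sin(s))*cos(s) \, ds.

Let u = sin(s), so du = cos(s) ds. When s = 0, u = 0; when s = pi/2, u = 1.
The integral becomes ∫ exp(u) du from 0 to 1, with antiderivative exp(u).
Back in s: F(s) = exp(sin(s)).
Then F(pi/2) - F(0) = (E) - (1) = -1 + E.

-1 + E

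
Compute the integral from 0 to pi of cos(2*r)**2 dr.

pi/2

Use the identity cos^2(2*r) = (1 + cos(4*r))/2.
An antiderivative is F(r) = r/2 + sin(4*r)/8.
Then F(pi) - F(0) = (pi/2) - (0) = pi/2.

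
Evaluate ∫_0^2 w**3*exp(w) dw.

6 + 2*exp(2)

Integrate by parts 3 times (u = w^3, dv = exp(w) dw).
An antiderivative is F(w) = (w**3 - 3*w**2 + 6*w - 6)*exp(w).
Then F(2) - F(0) = (2*exp(2)) - (-6) = 6 + 2*exp(2).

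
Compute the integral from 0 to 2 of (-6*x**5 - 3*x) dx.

By the power rule, an antiderivative is F(x) = -x**6 - 3*x**2/2.
Then F(2) - F(0) = (-70) - (0) = -70.

-70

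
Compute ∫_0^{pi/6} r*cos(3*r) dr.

-1/9 + pi/18

Integrate by parts once (u = r, dv = cos(3*r) dr).
An antiderivative is F(r) = r*sin(3*r)/3 + cos(3*r)/9.
Then F(pi/6) - F(0) = (pi/18) - (1/9) = -1/9 + pi/18.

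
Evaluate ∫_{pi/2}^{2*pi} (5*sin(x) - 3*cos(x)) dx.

-2

An antiderivative is F(x) = -3*sin(x) - 5*cos(x).
Then F(2*pi) - F(pi/2) = (-5) - (-3) = -2.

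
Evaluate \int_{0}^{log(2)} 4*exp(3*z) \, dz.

28/3

Let u = exp(z), so du = exp(z) dz. When z = 0, u = 1; when z = log(2), u = 2.
The integral becomes 4·∫ u**2 du from 1 to 2, with antiderivative 4*u**3/3.
Back in z: F(z) = 4*exp(3*z)/3.
Then F(log(2)) - F(0) = (32/3) - (4/3) = 28/3.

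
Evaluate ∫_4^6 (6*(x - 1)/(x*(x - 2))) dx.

Factor the denominator: x**2 - 2*x = x(x - 2).
Partial fractions: 6*(x - 1)/(x*(x - 2)) = 3/x + 3/(x - 2).
An antiderivative is F(x) = 3*log(x) + 3*log(x - 2).
Then F(6) - F(4) = (3*log(3) + 9*log(2)) - (9*log(2)) = log(27).

log(27)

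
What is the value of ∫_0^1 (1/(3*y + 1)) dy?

2*log(2)/3

An antiderivative is F(y) = log(3*y + 1)/3.
Then F(1) - F(0) = (2*log(2)/3) - (0) = 2*log(2)/3.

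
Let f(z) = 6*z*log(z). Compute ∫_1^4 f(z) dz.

-45/2 + 96*log(2)

Integrate by parts once (u = ln z, dv = 6*z dz).
An antiderivative is F(z) = 3*z**2*(2*log(z) - 1)/2.
Then F(4) - F(1) = (-24 + 96*log(2)) - (-3/2) = -45/2 + 96*log(2).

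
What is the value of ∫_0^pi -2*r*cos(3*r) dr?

Integrate by parts once (u = r, dv = -2*cos(3*r) dr).
An antiderivative is F(r) = -2*r*sin(3*r)/3 - 2*cos(3*r)/9.
Then F(pi) - F(0) = (2/9) - (-2/9) = 4/9.

4/9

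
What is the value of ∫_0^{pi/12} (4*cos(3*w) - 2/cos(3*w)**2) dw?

An antiderivative is F(w) = 4*sin(3*w)/3 - 2*tan(3*w)/3.
Then F(pi/12) - F(0) = (-2/3 + 2*sqrt(2)/3) - (0) = -2/3 + 2*sqrt(2)/3.

-2/3 + 2*sqrt(2)/3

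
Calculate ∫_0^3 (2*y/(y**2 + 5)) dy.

Let u = y**2 + 5, so du = 2*y dy. When y = 0, u = 5; when y = 3, u = 14.
The integral becomes ∫ 1/u du from 5 to 14, with antiderivative log(u).
Back in y: F(y) = log(y**2 + 5).
Then F(3) - F(0) = (log(14)) - (log(5)) = log(14/5).

log(14/5)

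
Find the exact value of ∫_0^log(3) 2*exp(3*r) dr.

52/3

Let u = exp(r), so du = exp(r) dr. When r = 0, u = 1; when r = log(3), u = 3.
The integral becomes 2·∫ u**2 du from 1 to 3, with antiderivative 2*u**3/3.
Back in r: F(r) = 2*exp(3*r)/3.
Then F(log(3)) - F(0) = (18) - (2/3) = 52/3.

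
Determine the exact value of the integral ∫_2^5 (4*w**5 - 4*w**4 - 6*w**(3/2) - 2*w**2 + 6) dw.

By the power rule, an antiderivative is F(w) = 2*w**6/3 - 12*w**(5/2)/5 - 4*w**5/5 - 2*w**3/3 + 6*w.
Then F(5) - F(2) = (23590/3 - 60*sqrt(5)) - (356/15 - 48*sqrt(2)/5) = -60*sqrt(5) + 48*sqrt(2)/5 + 39198/5.

-60*sqrt(5) + 48*sqrt(2)/5 + 39198/5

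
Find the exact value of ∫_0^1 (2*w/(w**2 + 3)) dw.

Let u = w**2 + 3, so du = 2*w dw. When w = 0, u = 3; when w = 1, u = 4.
The integral becomes ∫ 1/u du from 3 to 4, with antiderivative log(u).
Back in w: F(w) = log(w**2 + 3).
Then F(1) - F(0) = (log(4)) - (log(3)) = log(4/3).

log(4/3)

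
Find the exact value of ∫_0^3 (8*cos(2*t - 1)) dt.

4*sin(5) + 4*sin(1)

Let u = 2*t - 1, so du = 2 dt. When t = 0, u = -1; when t = 3, u = 5.
The integral becomes 4·∫ cos(u) du from -1 to 5, with antiderivative 4*sin(u).
Back in t: F(t) = 4*sin(2*t - 1).
Then F(3) - F(0) = (4*sin(5)) - (-4*sin(1)) = 4*sin(5) + 4*sin(1).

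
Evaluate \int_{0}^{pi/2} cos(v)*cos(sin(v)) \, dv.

sin(1)

Let u = sin(v), so du = cos(v) dv. When v = 0, u = 0; when v = pi/2, u = 1.
The integral becomes ∫ cos(u) du from 0 to 1, with antiderivative sin(u).
Back in v: F(v) = sin(sin(v)).
Then F(pi/2) - F(0) = (sin(1)) - (0) = sin(1).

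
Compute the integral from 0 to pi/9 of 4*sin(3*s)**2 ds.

Use the identity sin^2(3*s) = (1 - cos(6*s))/2.
An antiderivative is F(s) = 2*s - sin(6*s)/3.
Then F(pi/9) - F(0) = (-sqrt(3)/6 + 2*pi/9) - (0) = -sqrt(3)/6 + 2*pi/9.

-sqrt(3)/6 + 2*pi/9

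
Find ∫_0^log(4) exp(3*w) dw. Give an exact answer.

21

Let u = exp(w), so du = exp(w) dw. When w = 0, u = 1; when w = log(4), u = 4.
The integral becomes ∫ u**2 du from 1 to 4, with antiderivative u**3/3.
Back in w: F(w) = exp(3*w)/3.
Then F(log(4)) - F(0) = (64/3) - (1/3) = 21.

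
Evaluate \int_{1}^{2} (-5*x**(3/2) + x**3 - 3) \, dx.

11/4 - 8*sqrt(2)

By the power rule, an antiderivative is F(x) = -2*x**(5/2) + x**4/4 - 3*x.
Then F(2) - F(1) = (-8*sqrt(2) - 2) - (-19/4) = 11/4 - 8*sqrt(2).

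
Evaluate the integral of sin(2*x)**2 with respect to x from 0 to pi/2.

pi/4

Use the identity sin^2(2*x) = (1 - cos(4*x))/2.
An antiderivative is F(x) = x/2 - sin(4*x)/8.
Then F(pi/2) - F(0) = (pi/4) - (0) = pi/4.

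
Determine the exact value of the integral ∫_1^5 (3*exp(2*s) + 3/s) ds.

An antiderivative is F(s) = 3*exp(2*s)/2 + 3*log(s).
Then F(5) - F(1) = (3*log(5) + 3*exp(10)/2) - (3*exp(2)/2) = -3*exp(2)/2 + 3*log(5) + 3*exp(10)/2.

-3*exp(2)/2 + 3*log(5) + 3*exp(10)/2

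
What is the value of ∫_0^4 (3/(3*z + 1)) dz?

log(13)

An antiderivative is F(z) = log(3*z + 1).
Then F(4) - F(0) = (log(13)) - (0) = log(13).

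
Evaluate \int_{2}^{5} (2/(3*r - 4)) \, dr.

-2*log(2)/3 + 2*log(11)/3

An antiderivative is F(r) = 2*log(3*r - 4)/3.
Then F(5) - F(2) = (2*log(11)/3) - (2*log(2)/3) = -2*log(2)/3 + 2*log(11)/3.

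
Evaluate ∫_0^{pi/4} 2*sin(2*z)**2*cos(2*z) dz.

1/3

Let u = sin(2*z), so du = 2*cos(2*z) dz. When z = 0, u = 0; when z = pi/4, u = 1.
The integral becomes ∫ u**2 du from 0 to 1, with antiderivative u**3/3.
Back in z: F(z) = sin(2*z)**3/3.
Then F(pi/4) - F(0) = (1/3) - (0) = 1/3.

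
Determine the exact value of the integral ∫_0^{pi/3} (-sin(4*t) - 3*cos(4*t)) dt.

-3/8 + 3*sqrt(3)/8

An antiderivative is F(t) = -3*sin(4*t)/4 + cos(4*t)/4.
Then F(pi/3) - F(0) = (-1/8 + 3*sqrt(3)/8) - (1/4) = -3/8 + 3*sqrt(3)/8.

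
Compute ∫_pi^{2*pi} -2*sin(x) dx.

An antiderivative is F(x) = 2*cos(x).
Then F(2*pi) - F(pi) = (2) - (-2) = 4.

4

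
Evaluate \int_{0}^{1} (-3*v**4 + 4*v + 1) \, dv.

12/5

By the power rule, an antiderivative is F(v) = -3*v**5/5 + 2*v**2 + v.
Then F(1) - F(0) = (12/5) - (0) = 12/5.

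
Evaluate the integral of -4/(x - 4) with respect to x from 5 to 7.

-log(81)

An antiderivative is F(x) = -4*log(x - 4).
Then F(7) - F(5) = (-log(81)) - (0) = -log(81).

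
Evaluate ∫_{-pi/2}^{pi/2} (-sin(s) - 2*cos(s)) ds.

-4

An antiderivative is F(s) = -2*sin(s) + cos(s).
Then F(pi/2) - F(-pi/2) = (-2) - (2) = -4.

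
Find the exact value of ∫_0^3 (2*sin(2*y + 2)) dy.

Let u = 2*y + 2, so du = 2 dy. When y = 0, u = 2; when y = 3, u = 8.
The integral becomes ∫ sin(u) du from 2 to 8, with antiderivative -cos(u).
Back in y: F(y) = -cos(2*y + 2).
Then F(3) - F(0) = (-cos(8)) - (-cos(2)) = cos(2) - cos(8).

cos(2) - cos(8)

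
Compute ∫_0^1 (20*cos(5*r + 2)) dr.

-4*sin(2) + 4*sin(7)

Let u = 5*r + 2, so du = 5 dr. When r = 0, u = 2; when r = 1, u = 7.
The integral becomes 4·∫ cos(u) du from 2 to 7, with antiderivative 4*sin(u).
Back in r: F(r) = 4*sin(5*r + 2).
Then F(1) - F(0) = (4*sin(7)) - (4*sin(2)) = -4*sin(2) + 4*sin(7).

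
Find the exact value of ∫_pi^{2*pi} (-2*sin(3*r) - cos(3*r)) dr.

An antiderivative is F(r) = -sin(3*r)/3 + 2*cos(3*r)/3.
Then F(2*pi) - F(pi) = (2/3) - (-2/3) = 4/3.

4/3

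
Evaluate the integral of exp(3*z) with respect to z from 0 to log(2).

Let u = exp(z), so du = exp(z) dz. When z = 0, u = 1; when z = log(2), u = 2.
The integral becomes ∫ u**2 du from 1 to 2, with antiderivative u**3/3.
Back in z: F(z) = exp(3*z)/3.
Then F(log(2)) - F(0) = (8/3) - (1/3) = 7/3.

7/3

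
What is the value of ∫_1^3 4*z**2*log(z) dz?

-104/9 + 36*log(3)

Integrate by parts once (u = ln z, dv = 4*z**2 dz).
An antiderivative is F(z) = 4*z**3*(3*log(z) - 1)/9.
Then F(3) - F(1) = (-12 + 36*log(3)) - (-4/9) = -104/9 + 36*log(3).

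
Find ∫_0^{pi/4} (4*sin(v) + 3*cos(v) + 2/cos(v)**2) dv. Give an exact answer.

6 - sqrt(2)/2

An antiderivative is F(v) = 3*sin(v) - 4*cos(v) + 2*tan(v).
Then F(pi/4) - F(0) = (2 - sqrt(2)/2) - (-4) = 6 - sqrt(2)/2.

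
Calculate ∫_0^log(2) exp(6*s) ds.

21/2

Let u = exp(s), so du = exp(s) ds. When s = 0, u = 1; when s = log(2), u = 2.
The integral becomes ∫ u**5 du from 1 to 2, with antiderivative u**6/6.
Back in s: F(s) = exp(6*s)/6.
Then F(log(2)) - F(0) = (32/3) - (1/6) = 21/2.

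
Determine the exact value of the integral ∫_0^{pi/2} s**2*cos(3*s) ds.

Integrate by parts twice (u = s^2, dv = cos(3*s) ds).
An antiderivative is F(s) = s**2*sin(3*s)/3 + 2*s*cos(3*s)/9 - 2*sin(3*s)/27.
Then F(pi/2) - F(0) = (2/27 - pi**2/12) - (0) = 2/27 - pi**2/12.

2/27 - pi**2/12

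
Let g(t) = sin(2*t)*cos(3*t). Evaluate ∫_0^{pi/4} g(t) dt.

-2/5 + 3*sqrt(2)/10

Use the identity sin(2*t)cos(3*t) = [sin(5*t) + sin(-t)]/2.
An antiderivative is F(t) = cos(t)/2 - cos(5*t)/10.
Then F(pi/4) - F(0) = (3*sqrt(2)/10) - (2/5) = -2/5 + 3*sqrt(2)/10.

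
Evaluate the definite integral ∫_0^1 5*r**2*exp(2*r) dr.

Integrate by parts twice (u = r^2, dv = 5*exp(2*r) dr).
An antiderivative is F(r) = (10*r**2 - 10*r + 5)*exp(2*r)/4.
Then F(1) - F(0) = (5*exp(2)/4) - (5/4) = -5/4 + 5*exp(2)/4.

-5/4 + 5*exp(2)/4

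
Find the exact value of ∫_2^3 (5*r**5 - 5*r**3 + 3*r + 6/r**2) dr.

By the power rule, an antiderivative is F(r) = 5*r**6/6 - 5*r**4/4 + 3*r**2/2 - 6/r.
Then F(3) - F(2) = (2071/4) - (109/3) = 5777/12.

5777/12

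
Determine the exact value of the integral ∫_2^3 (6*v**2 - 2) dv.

By the power rule, an antiderivative is F(v) = 2*v**3 - 2*v.
Then F(3) - F(2) = (48) - (12) = 36.

36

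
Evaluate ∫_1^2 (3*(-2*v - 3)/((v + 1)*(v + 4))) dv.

-6*log(3) - 4*log(2) + 5*log(5)

Factor the denominator: v**2 + 5*v + 4 = (v + 4)(v + 1).
Partial fractions: 3*(-2*v - 3)/((v + 1)*(v + 4)) = -5/(v + 4) - 1/(v + 1).
An antiderivative is F(v) = -log(v + 1) - 5*log(v + 4).
Then F(2) - F(1) = (-6*log(3) - 5*log(2)) - (-5*log(5) - log(2)) = -6*log(3) - 4*log(2) + 5*log(5).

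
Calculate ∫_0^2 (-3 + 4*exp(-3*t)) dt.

-14/3 - 4*exp(-6)/3

An antiderivative is F(t) = -3*t - 4*exp(-3*t)/3.
Then F(2) - F(0) = (-6 - 4*exp(-6)/3) - (-4/3) = -14/3 - 4*exp(-6)/3.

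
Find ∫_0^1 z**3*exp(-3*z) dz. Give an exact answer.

2/27 - 26*exp(-3)/27

Integrate by parts 3 times (u = z^3, dv = exp(-3*z) dz).
An antiderivative is F(z) = (-9*z**3 - 9*z**2 - 6*z - 2)*exp(-3*z)/27.
Then F(1) - F(0) = (-26*exp(-3)/27) - (-2/27) = 2/27 - 26*exp(-3)/27.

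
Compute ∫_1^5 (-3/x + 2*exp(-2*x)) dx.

An antiderivative is F(x) = -3*log(x) - exp(-2*x).
Then F(5) - F(1) = (-3*log(5) - exp(-10)) - (-exp(-2)) = -3*log(5) - exp(-10) + exp(-2).

-3*log(5) - exp(-10) + exp(-2)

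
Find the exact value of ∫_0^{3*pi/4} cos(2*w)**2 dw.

3*pi/8

Use the identity cos^2(2*w) = (1 + cos(4*w))/2.
An antiderivative is F(w) = w/2 + sin(4*w)/8.
Then F(3*pi/4) - F(0) = (3*pi/8) - (0) = 3*pi/8.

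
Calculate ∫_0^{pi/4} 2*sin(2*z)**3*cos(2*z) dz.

Let u = sin(2*z), so du = 2*cos(2*z) dz. When z = 0, u = 0; when z = pi/4, u = 1.
The integral becomes ∫ u**3 du from 0 to 1, with antiderivative u**4/4.
Back in z: F(z) = sin(2*z)**4/4.
Then F(pi/4) - F(0) = (1/4) - (0) = 1/4.

1/4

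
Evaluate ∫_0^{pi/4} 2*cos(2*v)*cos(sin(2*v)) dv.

Let u = sin(2*v), so du = 2*cos(2*v) dv. When v = 0, u = 0; when v = pi/4, u = 1.
The integral becomes ∫ cos(u) du from 0 to 1, with antiderivative sin(u).
Back in v: F(v) = sin(sin(2*v)).
Then F(pi/4) - F(0) = (sin(1)) - (0) = sin(1).

sin(1)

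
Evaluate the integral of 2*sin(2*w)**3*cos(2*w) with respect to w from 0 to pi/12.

1/64

Let u = sin(2*w), so du = 2*cos(2*w) dw. When w = 0, u = 0; when w = pi/12, u = 1/2.
The integral becomes ∫ u**3 du from 0 to 1/2, with antiderivative u**4/4.
Back in w: F(w) = sin(2*w)**4/4.
Then F(pi/12) - F(0) = (1/64) - (0) = 1/64.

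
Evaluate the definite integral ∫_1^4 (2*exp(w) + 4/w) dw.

-2*exp(1) + 8*log(2) + 2*exp(4)

An antiderivative is F(w) = 2*exp(w) + 4*log(w).
Then F(4) - F(1) = (8*log(2) + 2*exp(4)) - (2*exp(1)) = -2*exp(1) + 8*log(2) + 2*exp(4).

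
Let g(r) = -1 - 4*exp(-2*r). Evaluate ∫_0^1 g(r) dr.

-3 + 2*exp(-2)

An antiderivative is F(r) = -r + 2*exp(-2*r).
Then F(1) - F(0) = (-1 + 2*exp(-2)) - (2) = -3 + 2*exp(-2).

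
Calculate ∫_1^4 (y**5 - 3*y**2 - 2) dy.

1227/2

By the power rule, an antiderivative is F(y) = y**6/6 - y**3 - 2*y.
Then F(4) - F(1) = (1832/3) - (-17/6) = 1227/2.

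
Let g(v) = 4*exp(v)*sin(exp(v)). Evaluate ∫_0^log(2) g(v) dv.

-4*cos(2) + 4*cos(1)

Let u = exp(v), so du = exp(v) dv. When v = 0, u = 1; when v = log(2), u = 2.
The integral becomes 4·∫ sin(u) du from 1 to 2, with antiderivative -4*cos(u).
Back in v: F(v) = -4*cos(exp(v)).
Then F(log(2)) - F(0) = (-4*cos(2)) - (-4*cos(1)) = -4*cos(2) + 4*cos(1).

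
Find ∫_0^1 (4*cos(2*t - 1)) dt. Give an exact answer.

Let u = 2*t - 1, so du = 2 dt. When t = 0, u = -1; when t = 1, u = 1.
The integral becomes 2·∫ cos(u) du from -1 to 1, with antiderivative 2*sin(u).
Back in t: F(t) = 2*sin(2*t - 1).
Then F(1) - F(0) = (2*sin(1)) - (-2*sin(1)) = 4*sin(1).

4*sin(1)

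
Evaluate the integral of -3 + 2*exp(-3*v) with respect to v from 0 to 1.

An antiderivative is F(v) = -3*v - 2*exp(-3*v)/3.
Then F(1) - F(0) = (-3 - 2*exp(-3)/3) - (-2/3) = -7/3 - 2*exp(-3)/3.

-7/3 - 2*exp(-3)/3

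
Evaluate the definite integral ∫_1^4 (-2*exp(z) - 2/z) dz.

An antiderivative is F(z) = -2*exp(z) - 2*log(z).
Then F(4) - F(1) = (-2*exp(4) - 2*log(4)) - (-2*exp(1)) = -2*exp(4) - 2*log(4) + 2*exp(1).

-2*exp(4) - 2*log(4) + 2*exp(1)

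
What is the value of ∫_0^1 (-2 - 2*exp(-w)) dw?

-4 + 2*exp(-1)

An antiderivative is F(w) = -2*w + 2*exp(-w).
Then F(1) - F(0) = (-2 + 2*exp(-1)) - (2) = -4 + 2*exp(-1).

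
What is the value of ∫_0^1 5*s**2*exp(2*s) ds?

Integrate by parts twice (u = s^2, dv = 5*exp(2*s) ds).
An antiderivative is F(s) = (10*s**2 - 10*s + 5)*exp(2*s)/4.
Then F(1) - F(0) = (5*exp(2)/4) - (5/4) = -5/4 + 5*exp(2)/4.

-5/4 + 5*exp(2)/4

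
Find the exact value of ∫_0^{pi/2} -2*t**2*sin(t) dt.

4 - 2*pi

Integrate by parts twice (u = t^2, dv = -2*sin(t) dt).
An antiderivative is F(t) = 2*t**2*cos(t) - 4*t*sin(t) - 4*cos(t).
Then F(pi/2) - F(0) = (-2*pi) - (-4) = 4 - 2*pi.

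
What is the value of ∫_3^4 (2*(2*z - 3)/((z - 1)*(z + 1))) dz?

Factor the denominator: z**2 - 1 = (z + 1)(z - 1).
Partial fractions: 2*(2*z - 3)/((z - 1)*(z + 1)) = 5/(z + 1) - 1/(z - 1).
An antiderivative is F(z) = -log(z - 1) + 5*log(z + 1).
Then F(4) - F(3) = (-log(3) + 5*log(5)) - (9*log(2)) = -9*log(2) - log(3) + 5*log(5).

-9*log(2) - log(3) + 5*log(5)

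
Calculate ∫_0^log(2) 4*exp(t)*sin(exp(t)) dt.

-4*cos(2) + 4*cos(1)

Let u = exp(t), so du = exp(t) dt. When t = 0, u = 1; when t = log(2), u = 2.
The integral becomes 4·∫ sin(u) du from 1 to 2, with antiderivative -4*cos(u).
Back in t: F(t) = -4*cos(exp(t)).
Then F(log(2)) - F(0) = (-4*cos(2)) - (-4*cos(1)) = -4*cos(2) + 4*cos(1).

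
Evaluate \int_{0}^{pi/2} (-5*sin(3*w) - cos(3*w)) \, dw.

An antiderivative is F(w) = -sin(3*w)/3 + 5*cos(3*w)/3.
Then F(pi/2) - F(0) = (1/3) - (5/3) = -4/3.

-4/3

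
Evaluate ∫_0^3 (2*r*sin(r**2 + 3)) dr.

Let u = r**2 + 3, so du = 2*r dr. When r = 0, u = 3; when r = 3, u = 12.
The integral becomes ∫ sin(u) du from 3 to 12, with antiderivative -cos(u).
Back in r: F(r) = -cos(r**2 + 3).
Then F(3) - F(0) = (-cos(12)) - (-cos(3)) = cos(3) - cos(12).

cos(3) - cos(12)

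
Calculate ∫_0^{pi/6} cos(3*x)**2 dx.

Use the identity cos^2(3*x) = (1 + cos(6*x))/2.
An antiderivative is F(x) = x/2 + sin(6*x)/12.
Then F(pi/6) - F(0) = (pi/12) - (0) = pi/12.

pi/12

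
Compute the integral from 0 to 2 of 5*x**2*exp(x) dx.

-10 + 10*exp(2)

Integrate by parts twice (u = x^2, dv = 5*exp(x) dx).
An antiderivative is F(x) = (5*x**2 - 10*x + 10)*exp(x).
Then F(2) - F(0) = (10*exp(2)) - (10) = -10 + 10*exp(2).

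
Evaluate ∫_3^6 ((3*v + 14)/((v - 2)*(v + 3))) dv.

Factor the denominator: v**2 + v - 6 = (v + 3)(v - 2).
Partial fractions: (3*v + 14)/((v - 2)*(v + 3)) = -1/(v + 3) + 4/(v - 2).
An antiderivative is F(v) = 4*log(v - 2) - log(v + 3).
Then F(6) - F(3) = (-2*log(3) + 8*log(2)) - (-log(6)) = -log(3) + 9*log(2).

-log(3) + 9*log(2)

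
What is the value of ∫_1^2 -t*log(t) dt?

3/4 - log(4)

Integrate by parts once (u = ln t, dv = -t dt).
An antiderivative is F(t) = -t**2*(2*log(t) - 1)/4.
Then F(2) - F(1) = (1 - log(4)) - (1/4) = 3/4 - log(4).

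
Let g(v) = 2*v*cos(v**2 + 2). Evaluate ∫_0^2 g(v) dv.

Let u = v**2 + 2, so du = 2*v dv. When v = 0, u = 2; when v = 2, u = 6.
The integral becomes ∫ cos(u) du from 2 to 6, with antiderivative sin(u).
Back in v: F(v) = sin(v**2 + 2).
Then F(2) - F(0) = (sin(6)) - (sin(2)) = -sin(2) + sin(6).

-sin(2) + sin(6)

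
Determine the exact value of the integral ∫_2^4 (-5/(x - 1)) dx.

-5*log(3)

An antiderivative is F(x) = -5*log(x - 1).
Then F(4) - F(2) = (-5*log(3)) - (0) = -5*log(3).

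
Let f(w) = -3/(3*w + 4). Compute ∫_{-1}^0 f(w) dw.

An antiderivative is F(w) = -log(3*w + 4).
Then F(0) - F(-1) = (-log(4)) - (0) = -log(4).

-log(4)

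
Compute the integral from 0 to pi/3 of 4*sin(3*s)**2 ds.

Use the identity sin^2(3*s) = (1 - cos(6*s))/2.
An antiderivative is F(s) = 2*s - sin(6*s)/3.
Then F(pi/3) - F(0) = (2*pi/3) - (0) = 2*pi/3.

2*pi/3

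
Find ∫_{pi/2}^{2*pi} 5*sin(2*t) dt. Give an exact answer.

An antiderivative is F(t) = -5*cos(2*t)/2.
Then F(2*pi) - F(pi/2) = (-5/2) - (5/2) = -5.

-5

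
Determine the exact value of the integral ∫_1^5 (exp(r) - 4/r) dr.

An antiderivative is F(r) = exp(r) - 4*log(r).
Then F(5) - F(1) = (-4*log(5) + exp(5)) - (exp(1)) = -4*log(5) - exp(1) + exp(5).

-4*log(5) - exp(1) + exp(5)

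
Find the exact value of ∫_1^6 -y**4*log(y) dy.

311 - 7776*log(6)/5

Integrate by parts once (u = ln y, dv = -y**4 dy).
An antiderivative is F(y) = -y**5*(5*log(y) - 1)/25.
Then F(6) - F(1) = (7776/25 - 7776*log(6)/5) - (1/25) = 311 - 7776*log(6)/5.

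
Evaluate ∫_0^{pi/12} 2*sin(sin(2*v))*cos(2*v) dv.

Let u = sin(2*v), so du = 2*cos(2*v) dv. When v = 0, u = 0; when v = pi/12, u = 1/2.
The integral becomes ∫ sin(u) du from 0 to 1/2, with antiderivative -cos(u).
Back in v: F(v) = -cos(sin(2*v)).
Then F(pi/12) - F(0) = (-cos(1/2)) - (-1) = 1 - cos(1/2).

1 - cos(1/2)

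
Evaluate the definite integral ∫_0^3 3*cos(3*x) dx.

sin(9)

Let u = 3*x, so du = 3 dx. When x = 0, u = 0; when x = 3, u = 9.
The integral becomes ∫ cos(u) du from 0 to 9, with antiderivative sin(u).
Back in x: F(x) = sin(3*x).
Then F(3) - F(0) = (sin(9)) - (0) = sin(9).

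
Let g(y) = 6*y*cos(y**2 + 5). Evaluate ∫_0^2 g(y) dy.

Let u = y**2 + 5, so du = 2*y dy. When y = 0, u = 5; when y = 2, u = 9.
The integral becomes 3·∫ cos(u) du from 5 to 9, with antiderivative 3*sin(u).
Back in y: F(y) = 3*sin(y**2 + 5).
Then F(2) - F(0) = (3*sin(9)) - (3*sin(5)) = 3*sin(9) - 3*sin(5).

3*sin(9) - 3*sin(5)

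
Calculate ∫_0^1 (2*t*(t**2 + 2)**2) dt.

Let u = t**2 + 2, so du = 2*t dt. When t = 0, u = 2; when t = 1, u = 3.
The integral becomes ∫ u**2 du from 2 to 3, with antiderivative u**3/3.
Back in t: F(t) = (t**2 + 2)**3/3.
Then F(1) - F(0) = (9) - (8/3) = 19/3.

19/3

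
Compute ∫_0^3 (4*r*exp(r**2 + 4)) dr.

Let u = r**2 + 4, so du = 2*r dr. When r = 0, u = 4; when r = 3, u = 13.
The integral becomes 2·∫ exp(u) du from 4 to 13, with antiderivative 2*exp(u).
Back in r: F(r) = 2*exp(r**2 + 4).
Then F(3) - F(0) = (2*exp(13)) - (2*exp(4)) = -2*(1 - exp(9))*exp(4).

-2*(1 - exp(9))*exp(4)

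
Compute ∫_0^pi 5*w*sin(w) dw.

5*pi

Integrate by parts once (u = w, dv = 5*sin(w) dw).
An antiderivative is F(w) = -5*w*cos(w) + 5*sin(w).
Then F(pi) - F(0) = (5*pi) - (0) = 5*pi.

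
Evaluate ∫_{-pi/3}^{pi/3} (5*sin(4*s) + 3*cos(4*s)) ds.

-3*sqrt(3)/4

An antiderivative is F(s) = 3*sin(4*s)/4 - 5*cos(4*s)/4.
Then F(pi/3) - F(-pi/3) = (5/8 - 3*sqrt(3)/8) - (5/8 + 3*sqrt(3)/8) = -3*sqrt(3)/4.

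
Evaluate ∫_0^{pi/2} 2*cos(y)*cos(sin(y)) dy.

Let u = sin(y), so du = cos(y) dy. When y = 0, u = 0; when y = pi/2, u = 1.
The integral becomes 2·∫ cos(u) du from 0 to 1, with antiderivative 2*sin(u).
Back in y: F(y) = 2*sin(sin(y)).
Then F(pi/2) - F(0) = (2*sin(1)) - (0) = 2*sin(1).

2*sin(1)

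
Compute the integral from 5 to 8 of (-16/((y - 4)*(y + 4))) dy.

-log(9)

Factor the denominator: y**2 - 16 = (y + 4)(y - 4).
Partial fractions: -16/((y - 4)*(y + 4)) = 2/(y + 4) - 2/(y - 4).
An antiderivative is F(y) = -2*log(y - 4) + 2*log(y + 4).
Then F(8) - F(5) = (log(9)) - (log(81)) = -log(9).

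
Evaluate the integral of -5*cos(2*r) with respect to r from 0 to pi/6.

An antiderivative is F(r) = -5*sin(2*r)/2.
Then F(pi/6) - F(0) = (-5*sqrt(3)/4) - (0) = -5*sqrt(3)/4.

-5*sqrt(3)/4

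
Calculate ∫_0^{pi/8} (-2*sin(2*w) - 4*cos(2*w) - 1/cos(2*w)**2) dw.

-3/2 - sqrt(2)/2

An antiderivative is F(w) = -2*sin(2*w) + cos(2*w) - tan(2*w)/2.
Then F(pi/8) - F(0) = (-sqrt(2)/2 - 1/2) - (1) = -3/2 - sqrt(2)/2.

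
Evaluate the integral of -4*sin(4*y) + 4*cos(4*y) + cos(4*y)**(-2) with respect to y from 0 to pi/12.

An antiderivative is F(y) = sin(4*y) + cos(4*y) + tan(4*y)/4.
Then F(pi/12) - F(0) = (1/2 + 3*sqrt(3)/4) - (1) = -1/2 + 3*sqrt(3)/4.

-1/2 + 3*sqrt(3)/4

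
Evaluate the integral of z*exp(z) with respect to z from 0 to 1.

1

Integrate by parts once (u = z, dv = exp(z) dz).
An antiderivative is F(z) = (z - 1)*exp(z).
Then F(1) - F(0) = (0) - (-1) = 1.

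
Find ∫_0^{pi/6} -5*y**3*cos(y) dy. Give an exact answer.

-30 - 5*sqrt(3)*pi**2/24 - 5*pi**3/432 + 5*pi/2 + 15*sqrt(3)

Integrate by parts 3 times (u = y^3, dv = -5*cos(y) dy).
An antiderivative is F(y) = -5*y**3*sin(y) - 15*y**2*cos(y) + 30*y*sin(y) + 30*cos(y).
Then F(pi/6) - F(0) = (-5*sqrt(3)*pi**2/24 - 5*pi**3/432 + 5*pi/2 + 15*sqrt(3)) - (30) = -30 - 5*sqrt(3)*pi**2/24 - 5*pi**3/432 + 5*pi/2 + 15*sqrt(3).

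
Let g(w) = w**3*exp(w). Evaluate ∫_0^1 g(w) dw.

6 - 2*E

Integrate by parts 3 times (u = w^3, dv = exp(w) dw).
An antiderivative is F(w) = (w**3 - 3*w**2 + 6*w - 6)*exp(w).
Then F(1) - F(0) = (-2*E) - (-6) = 6 - 2*E.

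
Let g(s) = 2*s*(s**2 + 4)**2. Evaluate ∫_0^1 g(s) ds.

61/3

Let u = s**2 + 4, so du = 2*s ds. When s = 0, u = 4; when s = 1, u = 5.
The integral becomes ∫ u**2 du from 4 to 5, with antiderivative u**3/3.
Back in s: F(s) = (s**2 + 4)**3/3.
Then F(1) - F(0) = (125/3) - (64/3) = 61/3.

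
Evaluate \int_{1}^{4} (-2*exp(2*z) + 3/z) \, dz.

An antiderivative is F(z) = -exp(2*z) + 3*log(z).
Then F(4) - F(1) = (-exp(8) + log(64)) - (-exp(2)) = -exp(8) + log(64) + exp(2).

-exp(8) + log(64) + exp(2)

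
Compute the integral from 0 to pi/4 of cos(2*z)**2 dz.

pi/8

Use the identity cos^2(2*z) = (1 + cos(4*z))/2.
An antiderivative is F(z) = z/2 + sin(4*z)/8.
Then F(pi/4) - F(0) = (pi/8) - (0) = pi/8.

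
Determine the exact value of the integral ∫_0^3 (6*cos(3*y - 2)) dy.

Let u = 3*y - 2, so du = 3 dy. When y = 0, u = -2; when y = 3, u = 7.
The integral becomes 2·∫ cos(u) du from -2 to 7, with antiderivative 2*sin(u).
Back in y: F(y) = 2*sin(3*y - 2).
Then F(3) - F(0) = (2*sin(7)) - (-2*sin(2)) = 2*sin(7) + 2*sin(2).

2*sin(7) + 2*sin(2)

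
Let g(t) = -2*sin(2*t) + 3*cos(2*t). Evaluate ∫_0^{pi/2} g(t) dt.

-2

An antiderivative is F(t) = 3*sin(2*t)/2 + cos(2*t).
Then F(pi/2) - F(0) = (-1) - (1) = -2.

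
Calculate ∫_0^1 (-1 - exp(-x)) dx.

An antiderivative is F(x) = -x + exp(-x).
Then F(1) - F(0) = (-1 + exp(-1)) - (1) = -2 + exp(-1).

-2 + exp(-1)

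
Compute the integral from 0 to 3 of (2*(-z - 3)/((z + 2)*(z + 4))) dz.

log(8/35)

Factor the denominator: z**2 + 6*z + 8 = (z + 4)(z + 2).
Partial fractions: 2*(-z - 3)/((z + 2)*(z + 4)) = -1/(z + 4) - 1/(z + 2).
An antiderivative is F(z) = -log(z + 2) - log(z + 4).
Then F(3) - F(0) = (-log(35)) - (-log(8)) = log(8/35).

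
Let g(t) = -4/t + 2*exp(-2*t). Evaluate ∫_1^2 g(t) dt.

An antiderivative is F(t) = -4*log(t) - exp(-2*t).
Then F(2) - F(1) = (-4*log(2) - exp(-4)) - (-exp(-2)) = -4*log(2) - exp(-4) + exp(-2).

-4*log(2) - exp(-4) + exp(-2)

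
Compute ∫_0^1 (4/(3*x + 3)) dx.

4*log(2)/3

An antiderivative is F(x) = 4*log(3*x + 3)/3.
Then F(1) - F(0) = (4*log(6)/3) - (4*log(3)/3) = 4*log(2)/3.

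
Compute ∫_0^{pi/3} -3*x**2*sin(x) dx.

Integrate by parts twice (u = x^2, dv = -3*sin(x) dx).
An antiderivative is F(x) = 3*x**2*cos(x) - 6*x*sin(x) - 6*cos(x).
Then F(pi/3) - F(0) = (-sqrt(3)*pi - 3 + pi**2/6) - (-6) = -sqrt(3)*pi + pi**2/6 + 3.

-sqrt(3)*pi + pi**2/6 + 3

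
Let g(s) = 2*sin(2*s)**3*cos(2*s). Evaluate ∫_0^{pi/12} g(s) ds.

Let u = sin(2*s), so du = 2*cos(2*s) ds. When s = 0, u = 0; when s = pi/12, u = 1/2.
The integral becomes ∫ u**3 du from 0 to 1/2, with antiderivative u**4/4.
Back in s: F(s) = sin(2*s)**4/4.
Then F(pi/12) - F(0) = (1/64) - (0) = 1/64.

1/64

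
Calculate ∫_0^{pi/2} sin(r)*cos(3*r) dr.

-1/2

Use the identity sin(r)cos(3*r) = [sin(4*r) + sin(-2*r)]/2.
An antiderivative is F(r) = cos(2*r)/4 - cos(4*r)/8.
Then F(pi/2) - F(0) = (-3/8) - (1/8) = -1/2.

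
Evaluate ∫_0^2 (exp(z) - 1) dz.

An antiderivative is F(z) = -z + exp(z).
Then F(2) - F(0) = (-2 + exp(2)) - (1) = -3 + exp(2).

-3 + exp(2)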